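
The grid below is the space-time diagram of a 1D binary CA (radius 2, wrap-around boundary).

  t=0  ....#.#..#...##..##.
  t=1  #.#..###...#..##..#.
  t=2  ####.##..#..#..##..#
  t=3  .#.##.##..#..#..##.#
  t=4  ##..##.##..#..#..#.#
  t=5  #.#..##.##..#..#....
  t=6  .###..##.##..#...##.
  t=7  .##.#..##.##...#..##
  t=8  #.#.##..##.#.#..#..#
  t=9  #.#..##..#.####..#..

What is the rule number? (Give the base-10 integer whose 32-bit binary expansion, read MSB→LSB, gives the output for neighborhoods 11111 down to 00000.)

  nb #####: next=#  (t=2,i=1, bit31=1)
  nb ####.: next=.  (t=2,i=2, bit30=0)
  nb ###.#: next=#  (t=2,i=3, bit29=1)
  nb ###..: next=.  (t=1,i=7, bit28=0)
  nb ##.##: next=#  (t=2,i=4, bit27=1)
  nb ##.#.: next=.  (t=3,i=18, bit26=0)
  nb ##..#: next=#  (t=0,i=15, bit25=1)
  nb ##...: next=.  (t=0,i=19, bit24=0)
  nb #.###: next=.  (t=4,i=19, bit23=0)
  nb #.##.: next=.  (t=2,i=5, bit22=0)
  nb #.#.#: next=#  (t=1,i=0, bit21=1)
  nb #.#..: next=#  (t=0,i=6, bit20=1)
  nb #..##: next=.  (t=0,i=16, bit19=0)
  nb #..#.: next=.  (t=0,i=8, bit18=0)
  nb #...#: next=#  (t=0,i=11, bit17=1)
  nb #....: next=#  (t=0,i=0, bit16=1)
  nb .####: next=.  (t=2,i=0, bit15=0)
  nb .###.: next=#  (t=1,i=6, bit14=1)
  nb .##.#: next=#  (t=3,i=4, bit13=1)
  nb .##..: next=#  (t=0,i=14, bit12=1)
  nb .#.##: next=.  (t=3,i=2, bit11=0)
  nb .#.#.: next=#  (t=0,i=5, bit10=1)
  nb .#..#: next=#  (t=0,i=7, bit9=1)
  nb .#...: next=.  (t=0,i=10, bit8=0)
  nb ..###: next=#  (t=1,i=5, bit7=1)
  nb ..##.: next=.  (t=0,i=13, bit6=0)
  nb ..#.#: next=.  (t=0,i=4, bit5=0)
  nb ..#..: next=.  (t=0,i=9, bit4=0)
  nb ...##: next=.  (t=0,i=12, bit3=0)
  nb ...#.: next=.  (t=0,i=3, bit2=0)
  nb ....#: next=#  (t=0,i=2, bit1=1)
  nb .....: next=.  (t=0,i=1, bit0=0)
  bits 10101010001100110111011010000010 = 2855499394

2855499394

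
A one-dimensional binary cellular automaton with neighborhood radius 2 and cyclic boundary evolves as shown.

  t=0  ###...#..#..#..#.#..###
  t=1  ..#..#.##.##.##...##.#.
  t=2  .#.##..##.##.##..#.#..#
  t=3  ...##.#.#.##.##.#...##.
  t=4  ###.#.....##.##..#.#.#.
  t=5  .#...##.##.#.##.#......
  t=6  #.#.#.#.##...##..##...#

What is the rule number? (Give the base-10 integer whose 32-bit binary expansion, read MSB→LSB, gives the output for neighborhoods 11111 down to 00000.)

273543950

  ##### -> .   bit 31 = 0  t=0,i=0
  ####. -> .   bit 30 = 0  t=0,i=1
  ###.# -> .   bit 29 = 0  t=4,i=2
  ###.. -> #   bit 28 = 1  t=0,i=2
  ##.## -> .   bit 27 = 0  t=1,i=9
  ##.#. -> .   bit 26 = 0  t=1,i=20
  ##..# -> .   bit 25 = 0  t=2,i=5
  ##... -> .   bit 24 = 0  t=0,i=3
  #.### -> .   bit 23 = 0  t=4,i=0
  #.##. -> #   bit 22 = 1  t=1,i=7
  #.#.# -> .   bit 21 = 0  t=2,i=1
  #.#.. -> .   bit 20 = 0  t=0,i=17
  #..## -> #   bit 19 = 1  t=0,i=19
  #..#. -> #   bit 18 = 1  t=0,i=8
  #...# -> .   bit 17 = 0  t=0,i=4
  #.... -> #   bit 16 = 1  t=3,i=0
  .#### -> #   bit 15 = 1  t=0,i=21
  .###. -> #   bit 14 = 1  t=4,i=1
  .##.# -> #   bit 13 = 1  t=1,i=8
  .##.. -> #   bit 12 = 1  t=1,i=14
  .#.## -> .   bit 11 = 0  t=1,i=6
  .#.#. -> .   bit 10 = 0  t=0,i=16
  .#..# -> #   bit 9 = 1  t=0,i=7
  .#... -> #   bit 8 = 1  t=1,i=22
  ..### -> .   bit 7 = 0  t=0,i=20
  ..##. -> .   bit 6 = 0  t=1,i=18
  ..#.# -> .   bit 5 = 0  t=0,i=15
  ..#.. -> .   bit 4 = 0  t=0,i=6
  ...## -> #   bit 3 = 1  t=1,i=17
  ...#. -> #   bit 2 = 1  t=0,i=5
  ....# -> #   bit 1 = 1  t=3,i=1
  ..... -> .   bit 0 = 0  t=4,i=7
  bits 00010000010011011111001100001110 = 273543950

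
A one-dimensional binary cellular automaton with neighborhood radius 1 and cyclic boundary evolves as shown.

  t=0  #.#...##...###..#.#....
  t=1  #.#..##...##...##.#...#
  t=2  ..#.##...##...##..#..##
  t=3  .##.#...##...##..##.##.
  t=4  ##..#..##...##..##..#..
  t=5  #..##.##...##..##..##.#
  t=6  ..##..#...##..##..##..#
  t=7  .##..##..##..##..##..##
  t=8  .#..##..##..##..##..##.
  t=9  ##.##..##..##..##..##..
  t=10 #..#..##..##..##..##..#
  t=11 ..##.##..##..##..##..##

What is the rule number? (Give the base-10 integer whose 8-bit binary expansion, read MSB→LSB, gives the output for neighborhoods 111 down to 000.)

  ###|.  b7=0 t=0,i=12
  ##.|.  b6=0 t=0,i=7
  #.#|.  b5=0 t=0,i=1
  #..|.  b4=0 t=0,i=3
  .##|#  b3=1 t=0,i=6
  .#.|#  b2=1 t=0,i=0
  ..#|#  b1=1 t=0,i=5
  ...|.  b0=0 t=0,i=4
  bits 00001110 = 14

14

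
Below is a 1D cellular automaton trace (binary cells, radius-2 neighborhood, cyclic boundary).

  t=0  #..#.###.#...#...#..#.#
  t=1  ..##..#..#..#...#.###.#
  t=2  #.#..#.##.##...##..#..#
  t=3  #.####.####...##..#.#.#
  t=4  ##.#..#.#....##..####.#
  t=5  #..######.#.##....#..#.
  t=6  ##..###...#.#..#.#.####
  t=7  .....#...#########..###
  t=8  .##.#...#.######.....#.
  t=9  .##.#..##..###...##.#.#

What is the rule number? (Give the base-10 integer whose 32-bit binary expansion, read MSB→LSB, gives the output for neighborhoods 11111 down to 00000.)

2289428077

  [31] ##### => #  t=5,i=5
  [30] ####. => .  t=3,i=4
  [29] ###.# => .  t=0,i=7
  [28] ###.. => .  t=3,i=10
  [27] ##.## => #  t=2,i=9
  [26] ##.#. => .  t=0,i=8
  [25] ##..# => .  t=0,i=1
  [24] ##... => .  t=2,i=12
  [23] #.### => .  t=0,i=5
  [22] #.##. => #  t=0,i=22
  [21] #.#.# => #  t=3,i=20
  [20] #.#.. => #  t=0,i=9
  [19] #..## => .  t=1,i=1
  [18] #..#. => #  t=0,i=2
  [17] #...# => .  t=0,i=11
  [16] #.... => #  t=4,i=10
  [15] .#### => #  t=3,i=3
  [14] .###. => #  t=0,i=6
  [13] .##.# => #  t=2,i=0
  [12] .##.. => .  t=0,i=0
  [11] .#.## => .  t=0,i=4
  [10] .#.#. => #  t=3,i=19
  [9] .#..# => #  t=0,i=18
  [8] .#... => .  t=0,i=10
  [7] ..### => .  t=4,i=17
  [6] ..##. => #  t=1,i=2
  [5] ..#.# => #  t=0,i=3
  [4] ..#.. => .  t=0,i=13
  [3] ...## => #  t=2,i=14
  [2] ...#. => #  t=0,i=12
  [1] ....# => .  t=4,i=11
  [0] ..... => #  t=7,i=2
  bits 10001000011101011110011001101101 = 2289428077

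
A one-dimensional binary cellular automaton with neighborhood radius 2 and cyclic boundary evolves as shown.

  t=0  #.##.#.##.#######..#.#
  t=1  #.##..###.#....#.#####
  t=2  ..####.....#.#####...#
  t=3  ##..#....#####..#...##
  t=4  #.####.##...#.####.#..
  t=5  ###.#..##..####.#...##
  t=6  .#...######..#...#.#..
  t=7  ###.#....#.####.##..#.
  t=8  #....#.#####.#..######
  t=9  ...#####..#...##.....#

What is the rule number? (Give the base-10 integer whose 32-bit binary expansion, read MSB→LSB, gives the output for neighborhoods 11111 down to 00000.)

1120680830

  ##### -> .   bit 31 = 0  t=0,i=12
  ####. -> #   bit 30 = 1  t=0,i=15
  ###.# -> .   bit 29 = 0  t=1,i=0
  ###.. -> .   bit 28 = 0  t=0,i=16
  ##.## -> .   bit 27 = 0  t=0,i=1
  ##.#. -> .   bit 26 = 0  t=0,i=4
  ##..# -> #   bit 25 = 1  t=0,i=17
  ##... -> .   bit 24 = 0  t=2,i=6
  #.### -> #   bit 23 = 1  t=0,i=10
  #.##. -> #   bit 22 = 1  t=0,i=2
  #.#.# -> .   bit 21 = 0  t=0,i=5
  #.#.. -> .   bit 20 = 0  t=1,i=10
  #..## -> #   bit 19 = 1  t=1,i=5
  #..#. -> #   bit 18 = 1  t=0,i=18
  #...# -> .   bit 17 = 0  t=2,i=19
  #.... -> .   bit 16 = 0  t=1,i=12
  .#### -> .   bit 15 = 0  t=0,i=11
  .###. -> .   bit 14 = 0  t=1,i=7
  .##.# -> #   bit 13 = 1  t=0,i=0
  .##.. -> #   bit 12 = 1  t=1,i=3
  .#.## -> #   bit 11 = 1  t=0,i=6
  .#.#. -> .   bit 10 = 0  t=6,i=18
  .#..# -> #   bit 9 = 1  t=2,i=0
  .#... -> #   bit 8 = 1  t=1,i=11
  ..### -> .   bit 7 = 0  t=1,i=6
  ..##. -> #   bit 6 = 1  t=5,i=7
  ..#.# -> #   bit 5 = 1  t=0,i=19
  ..#.. -> #   bit 4 = 1  t=2,i=21
  ...## -> #   bit 3 = 1  t=3,i=8
  ...#. -> #   bit 2 = 1  t=1,i=14
  ....# -> #   bit 1 = 1  t=1,i=13
  ..... -> .   bit 0 = 0  t=2,i=8
  bits 01000010110011000011101101111110 = 1120680830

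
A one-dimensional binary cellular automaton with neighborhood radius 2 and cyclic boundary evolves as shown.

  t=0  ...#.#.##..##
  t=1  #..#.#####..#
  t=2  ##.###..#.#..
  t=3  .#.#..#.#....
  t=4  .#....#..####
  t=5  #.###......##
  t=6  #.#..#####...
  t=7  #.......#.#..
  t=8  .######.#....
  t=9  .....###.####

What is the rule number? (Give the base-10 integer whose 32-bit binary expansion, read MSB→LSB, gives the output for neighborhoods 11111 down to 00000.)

  #####|.  b31=0 t=1,i=7
  ####.|#  b30=1 t=1,i=8
  ###.#|#  b29=1 t=4,i=12
  ###..|.  b28=0 t=1,i=9
  ##.##|.  b27=0 t=2,i=2
  ##.#.|#  b26=1 t=4,i=0
  ##..#|#  b25=1 t=0,i=9
  ##...|#  b24=1 t=0,i=0
  #.###|#  b23=1 t=1,i=5
  #.##.|#  b22=1 t=0,i=7
  #.#.#|#  b21=1 t=0,i=5
  #.#..|.  b20=0 t=2,i=10
  #..##|.  b19=0 t=0,i=10
  #..#.|.  b18=0 t=1,i=2
  #...#|.  b17=0 t=0,i=1
  #....|#  b16=1 t=3,i=10
  .####|.  b15=0 t=1,i=6
  .###.|.  b14=0 t=2,i=4
  .##.#|#  b13=1 t=2,i=1
  .##..|#  b12=1 t=0,i=8
  .#.##|#  b11=1 t=0,i=6
  .#.#.|.  b10=0 t=0,i=4
  .#..#|.  b9=0 t=2,i=11
  .#...|#  b8=1 t=3,i=9
  ..###|.  b7=0 t=4,i=9
  ..##.|.  b6=0 t=0,i=11
  ..#.#|#  b5=1 t=0,i=3
  ..#..|.  b4=0 t=4,i=6
  ...##|.  b3=0 t=5,i=10
  ...#.|.  b2=0 t=0,i=2
  ....#|#  b1=1 t=3,i=12
  .....|#  b0=1 t=3,i=11
  bits 01100111111000010011100100100011 = 1742813475

1742813475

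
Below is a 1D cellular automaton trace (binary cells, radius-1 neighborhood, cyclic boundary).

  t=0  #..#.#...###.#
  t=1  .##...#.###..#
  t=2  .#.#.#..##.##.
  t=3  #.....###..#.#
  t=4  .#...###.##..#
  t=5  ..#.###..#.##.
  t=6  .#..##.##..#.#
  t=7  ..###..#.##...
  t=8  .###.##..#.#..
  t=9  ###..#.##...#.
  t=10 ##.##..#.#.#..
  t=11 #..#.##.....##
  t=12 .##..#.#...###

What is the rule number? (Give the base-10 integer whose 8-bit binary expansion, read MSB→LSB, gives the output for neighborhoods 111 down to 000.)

  ### -> #   bit 7 = 1  t=0,i=10
  ##. -> .   bit 6 = 0  t=0,i=0
  #.# -> .   bit 5 = 0  t=0,i=4
  #.. -> #   bit 4 = 1  t=0,i=1
  .## -> #   bit 3 = 1  t=0,i=9
  .#. -> .   bit 2 = 0  t=0,i=3
  ..# -> #   bit 1 = 1  t=0,i=2
  ... -> .   bit 0 = 0  t=0,i=7
  bits 10011010 = 154

154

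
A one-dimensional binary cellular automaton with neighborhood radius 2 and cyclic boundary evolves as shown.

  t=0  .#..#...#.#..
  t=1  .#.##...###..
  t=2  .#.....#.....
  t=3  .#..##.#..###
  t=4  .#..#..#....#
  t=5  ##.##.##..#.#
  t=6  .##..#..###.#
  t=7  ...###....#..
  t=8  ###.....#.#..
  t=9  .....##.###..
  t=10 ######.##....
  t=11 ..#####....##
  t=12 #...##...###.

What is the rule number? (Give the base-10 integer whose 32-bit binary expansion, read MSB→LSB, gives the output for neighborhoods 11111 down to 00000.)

3935569019

  nb #####: next=#  (t=10,i=2, bit31=1)
  nb ####.: next=#  (t=10,i=4, bit30=1)
  nb ###.#: next=#  (t=3,i=12, bit29=1)
  nb ###..: next=.  (t=1,i=10, bit28=0)
  nb ##.##: next=#  (t=5,i=2, bit27=1)
  nb ##.#.: next=.  (t=3,i=0, bit26=0)
  nb ##..#: next=#  (t=5,i=8, bit25=1)
  nb ##...: next=.  (t=1,i=5, bit24=0)
  nb #.###: next=#  (t=5,i=12, bit23=1)
  nb #.##.: next=.  (t=1,i=3, bit22=0)
  nb #.#.#: next=.  (t=6,i=12, bit21=0)
  nb #.#..: next=#  (t=0,i=10, bit20=1)
  nb #..##: next=.  (t=3,i=3, bit19=0)
  nb #..#.: next=#  (t=0,i=3, bit18=1)
  nb #...#: next=.  (t=0,i=6, bit17=0)
  nb #....: next=.  (t=2,i=3, bit16=0)
  nb .####: next=.  (t=10,i=1, bit15=0)
  nb .###.: next=.  (t=1,i=9, bit14=0)
  nb .##.#: next=.  (t=3,i=5, bit13=0)
  nb .##..: next=.  (t=1,i=4, bit12=0)
  nb .#.##: next=.  (t=1,i=2, bit11=0)
  nb .#.#.: next=#  (t=0,i=9, bit10=1)
  nb .#..#: next=.  (t=0,i=2, bit9=0)
  nb .#...: next=.  (t=0,i=5, bit8=0)
  nb ..###: next=.  (t=1,i=8, bit7=0)
  nb ..##.: next=#  (t=3,i=4, bit6=1)
  nb ..#.#: next=#  (t=0,i=8, bit5=1)
  nb ..#..: next=#  (t=0,i=1, bit4=1)
  nb ...##: next=#  (t=1,i=7, bit3=1)
  nb ...#.: next=.  (t=0,i=0, bit2=0)
  nb ....#: next=#  (t=2,i=5, bit1=1)
  nb .....: next=#  (t=2,i=4, bit0=1)
  bits 11101010100101000000010001111011 = 3935569019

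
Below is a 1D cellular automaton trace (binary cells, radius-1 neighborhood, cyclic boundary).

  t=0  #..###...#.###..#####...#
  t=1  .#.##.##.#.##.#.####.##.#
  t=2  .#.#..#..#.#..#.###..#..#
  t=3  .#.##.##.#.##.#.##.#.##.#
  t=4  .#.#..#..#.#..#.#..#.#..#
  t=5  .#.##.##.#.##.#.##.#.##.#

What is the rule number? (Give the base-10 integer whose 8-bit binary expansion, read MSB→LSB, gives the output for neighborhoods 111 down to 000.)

157

  ###|#  b7=1 t=0,i=4
  ##.|.  b6=0 t=0,i=0
  #.#|.  b5=0 t=0,i=10
  #..|#  b4=1 t=0,i=1
  .##|#  b3=1 t=0,i=3
  .#.|#  b2=1 t=0,i=9
  ..#|.  b1=0 t=0,i=2
  ...|#  b0=1 t=0,i=7
  bits 10011101 = 157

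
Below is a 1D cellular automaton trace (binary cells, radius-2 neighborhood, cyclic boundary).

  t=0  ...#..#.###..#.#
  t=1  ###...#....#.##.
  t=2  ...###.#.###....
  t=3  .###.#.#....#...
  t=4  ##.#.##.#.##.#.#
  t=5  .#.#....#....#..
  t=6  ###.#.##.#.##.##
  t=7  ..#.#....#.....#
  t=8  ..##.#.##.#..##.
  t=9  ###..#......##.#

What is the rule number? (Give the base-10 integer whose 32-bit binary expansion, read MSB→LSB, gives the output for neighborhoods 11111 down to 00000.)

589989358

  ##### -> .   bit 31 = 0  t=6,i=0
  ####. -> .   bit 30 = 0  t=6,i=1
  ###.# -> #   bit 29 = 1  t=2,i=5
  ###.. -> .   bit 28 = 0  t=0,i=10
  ##.## -> .   bit 27 = 0  t=1,i=15
  ##.#. -> .   bit 26 = 0  t=2,i=6
  ##..# -> #   bit 25 = 1  t=0,i=11
  ##... -> #   bit 24 = 1  t=1,i=3
  #.### -> .   bit 23 = 0  t=0,i=8
  #.##. -> .   bit 22 = 0  t=1,i=13
  #.#.# -> #   bit 21 = 1  t=2,i=7
  #.#.. -> .   bit 20 = 0  t=0,i=15
  #..## -> #   bit 19 = 1  t=8,i=12
  #..#. -> .   bit 18 = 0  t=0,i=5
  #...# -> #   bit 17 = 1  t=0,i=1
  #.... -> .   bit 16 = 0  t=1,i=8
  .#### -> #   bit 15 = 1  t=6,i=15
  .###. -> .   bit 14 = 0  t=0,i=9
  .##.# -> .   bit 13 = 0  t=1,i=14
  .##.. -> .   bit 12 = 0  t=8,i=14
  .#.## -> .   bit 11 = 0  t=0,i=7
  .#.#. -> #   bit 10 = 1  t=0,i=14
  .#..# -> .   bit 9 = 0  t=0,i=4
  .#... -> #   bit 8 = 1  t=0,i=0
  ..### -> #   bit 7 = 1  t=2,i=3
  ..##. -> #   bit 6 = 1  t=8,i=2
  ..#.# -> #   bit 5 = 1  t=0,i=6
  ..#.. -> .   bit 4 = 0  t=0,i=3
  ...## -> #   bit 3 = 1  t=2,i=2
  ...#. -> #   bit 2 = 1  t=0,i=2
  ....# -> #   bit 1 = 1  t=1,i=9
  ..... -> .   bit 0 = 0  t=2,i=0
  bits 00100011001010101000010111101110 = 589989358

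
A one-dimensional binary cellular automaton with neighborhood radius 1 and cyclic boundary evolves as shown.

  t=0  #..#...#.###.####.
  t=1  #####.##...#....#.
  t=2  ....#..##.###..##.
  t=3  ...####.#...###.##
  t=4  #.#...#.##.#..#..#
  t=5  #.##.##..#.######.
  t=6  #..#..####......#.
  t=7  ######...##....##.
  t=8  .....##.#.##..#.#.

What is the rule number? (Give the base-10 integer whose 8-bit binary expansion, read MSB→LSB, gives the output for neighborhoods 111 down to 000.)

86

  ###|.  b7=0 t=0,i=10
  ##.|#  b6=1 t=0,i=11
  #.#|.  b5=0 t=0,i=8
  #..|#  b4=1 t=0,i=1
  .##|.  b3=0 t=0,i=9
  .#.|#  b2=1 t=0,i=0
  ..#|#  b1=1 t=0,i=2
  ...|.  b0=0 t=0,i=5
  bits 01010110 = 86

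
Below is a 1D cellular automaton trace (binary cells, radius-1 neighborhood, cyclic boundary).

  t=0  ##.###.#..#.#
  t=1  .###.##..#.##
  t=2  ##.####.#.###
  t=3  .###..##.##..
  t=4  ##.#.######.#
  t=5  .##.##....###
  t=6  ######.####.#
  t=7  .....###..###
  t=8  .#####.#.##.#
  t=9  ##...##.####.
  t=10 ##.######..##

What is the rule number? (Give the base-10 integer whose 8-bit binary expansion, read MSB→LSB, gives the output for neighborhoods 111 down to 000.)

107

  nb ###: next=.  (t=0,i=0, bit7=0)
  nb ##.: next=#  (t=0,i=1, bit6=1)
  nb #.#: next=#  (t=0,i=2, bit5=1)
  nb #..: next=.  (t=0,i=8, bit4=0)
  nb .##: next=#  (t=0,i=3, bit3=1)
  nb .#.: next=.  (t=0,i=7, bit2=0)
  nb ..#: next=#  (t=0,i=9, bit1=1)
  nb ...: next=#  (t=3,i=12, bit0=1)
  bits 01101011 = 107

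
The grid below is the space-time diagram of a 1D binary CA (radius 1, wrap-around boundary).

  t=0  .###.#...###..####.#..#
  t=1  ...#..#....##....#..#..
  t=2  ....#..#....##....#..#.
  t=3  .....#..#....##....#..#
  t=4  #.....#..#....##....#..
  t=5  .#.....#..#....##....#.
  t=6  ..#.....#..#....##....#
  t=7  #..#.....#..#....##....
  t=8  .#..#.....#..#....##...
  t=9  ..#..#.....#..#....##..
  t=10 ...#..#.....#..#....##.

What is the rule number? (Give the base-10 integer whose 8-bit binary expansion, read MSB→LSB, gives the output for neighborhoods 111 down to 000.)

  ### -> .   bit 7 = 0  t=0,i=2
  ##. -> #   bit 6 = 1  t=0,i=3
  #.# -> .   bit 5 = 0  t=0,i=0
  #.. -> #   bit 4 = 1  t=0,i=6
  .## -> .   bit 3 = 0  t=0,i=1
  .#. -> .   bit 2 = 0  t=0,i=5
  ..# -> .   bit 1 = 0  t=0,i=8
  ... -> .   bit 0 = 0  t=0,i=7
  bits 01010000 = 80

80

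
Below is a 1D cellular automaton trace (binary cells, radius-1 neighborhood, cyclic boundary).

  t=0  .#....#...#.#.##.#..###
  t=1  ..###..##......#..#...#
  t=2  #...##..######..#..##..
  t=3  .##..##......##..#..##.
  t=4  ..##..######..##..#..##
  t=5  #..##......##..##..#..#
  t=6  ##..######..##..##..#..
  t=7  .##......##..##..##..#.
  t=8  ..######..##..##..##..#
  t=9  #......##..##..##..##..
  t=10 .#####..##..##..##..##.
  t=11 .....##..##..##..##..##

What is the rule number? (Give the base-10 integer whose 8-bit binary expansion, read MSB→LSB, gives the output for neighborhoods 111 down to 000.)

81

  nb ###: next=.  (t=0,i=21, bit7=0)
  nb ##.: next=#  (t=0,i=15, bit6=1)
  nb #.#: next=.  (t=0,i=0, bit5=0)
  nb #..: next=#  (t=0,i=2, bit4=1)
  nb .##: next=.  (t=0,i=14, bit3=0)
  nb .#.: next=.  (t=0,i=1, bit2=0)
  nb ..#: next=.  (t=0,i=5, bit1=0)
  nb ...: next=#  (t=0,i=3, bit0=1)
  bits 01010001 = 81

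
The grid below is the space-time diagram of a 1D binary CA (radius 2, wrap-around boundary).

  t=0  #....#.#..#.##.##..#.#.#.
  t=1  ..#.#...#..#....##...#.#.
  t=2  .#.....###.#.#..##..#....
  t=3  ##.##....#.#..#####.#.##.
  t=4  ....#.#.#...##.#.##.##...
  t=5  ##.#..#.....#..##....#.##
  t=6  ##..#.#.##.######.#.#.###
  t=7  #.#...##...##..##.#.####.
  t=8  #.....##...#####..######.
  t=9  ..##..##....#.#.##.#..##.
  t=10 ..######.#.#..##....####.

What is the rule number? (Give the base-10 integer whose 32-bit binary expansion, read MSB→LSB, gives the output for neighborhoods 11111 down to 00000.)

  [31] ##### => .  t=3,i=16
  [30] ####. => #  t=3,i=17
  [29] ###.# => #  t=2,i=9
  [28] ###.. => .  t=6,i=1
  [27] ##.## => .  t=0,i=14
  [26] ##.#. => .  t=2,i=10
  [25] ##..# => #  t=0,i=17
  [24] ##... => .  t=1,i=18
  [23] #.### => #  t=5,i=23
  [22] #.##. => .  t=0,i=12
  [21] #.#.# => #  t=0,i=21
  [20] #.#.. => .  t=0,i=0
  [19] #..## => #  t=2,i=15
  [18] #..#. => .  t=0,i=9
  [17] #...# => .  t=1,i=0
  [16] #.... => #  t=0,i=2
  [15] .#### => #  t=3,i=15
  [14] .###. => .  t=2,i=8
  [13] .##.# => .  t=0,i=13
  [12] .##.. => #  t=0,i=16
  [11] .#.## => #  t=0,i=11
  [10] .#.#. => .  t=0,i=6
  [9] .#..# => #  t=0,i=8
  [8] .#... => .  t=0,i=1
  [7] ..### => .  t=2,i=7
  [6] ..##. => #  t=1,i=16
  [5] ..#.# => .  t=0,i=5
  [4] ..#.. => #  t=1,i=8
  [3] ...## => .  t=1,i=15
  [2] ...#. => #  t=0,i=4
  [1] ....# => .  t=0,i=3
  [0] ..... => #  t=2,i=4
  bits 01100010101010011001101001010101 = 1655282261

1655282261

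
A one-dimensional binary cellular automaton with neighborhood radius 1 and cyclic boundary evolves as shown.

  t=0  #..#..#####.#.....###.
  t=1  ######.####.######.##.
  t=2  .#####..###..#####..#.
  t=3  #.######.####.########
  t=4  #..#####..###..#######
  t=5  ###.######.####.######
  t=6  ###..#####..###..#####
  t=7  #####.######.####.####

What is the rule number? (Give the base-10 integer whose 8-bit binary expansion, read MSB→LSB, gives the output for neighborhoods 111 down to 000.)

  [7] ### => #  t=0,i=7
  [6] ##. => #  t=0,i=10
  [5] #.# => .  t=0,i=11
  [4] #.. => #  t=0,i=1
  [3] .## => .  t=0,i=6
  [2] .#. => #  t=0,i=0
  [1] ..# => #  t=0,i=2
  [0] ... => #  t=0,i=14
  bits 11010111 = 215

215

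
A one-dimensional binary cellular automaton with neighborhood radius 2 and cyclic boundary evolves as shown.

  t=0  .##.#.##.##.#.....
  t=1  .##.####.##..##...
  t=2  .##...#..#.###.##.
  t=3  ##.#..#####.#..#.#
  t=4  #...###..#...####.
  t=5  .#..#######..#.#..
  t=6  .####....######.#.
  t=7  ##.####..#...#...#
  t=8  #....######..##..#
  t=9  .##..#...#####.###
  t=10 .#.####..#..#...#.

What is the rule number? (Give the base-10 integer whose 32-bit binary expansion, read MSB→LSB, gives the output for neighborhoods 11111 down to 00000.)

1399681008

  #####|.  b31=0 t=3,i=8
  ####.|#  b30=1 t=1,i=6
  ###.#|.  b29=0 t=1,i=7
  ###..|#  b28=1 t=4,i=6
  ##.##|.  b27=0 t=0,i=8
  ##.#.|.  b26=0 t=0,i=3
  ##..#|#  b25=1 t=1,i=11
  ##...|#  b24=1 t=1,i=15
  #.###|.  b23=0 t=1,i=4
  #.##.|#  b22=1 t=0,i=6
  #.#.#|#  b21=1 t=0,i=4
  #.#..|.  b20=0 t=0,i=12
  #..##|#  b19=1 t=1,i=12
  #..#.|#  b18=1 t=2,i=8
  #...#|.  b17=0 t=2,i=4
  #....|#  b16=1 t=0,i=14
  .####|.  b15=0 t=1,i=5
  .###.|#  b14=1 t=2,i=12
  .##.#|#  b13=1 t=0,i=2
  .##..|.  b12=0 t=1,i=10
  .#.##|#  b11=1 t=0,i=5
  .#.#.|#  b10=1 t=5,i=14
  .#..#|#  b9=1 t=2,i=7
  .#...|#  b8=1 t=0,i=13
  ..###|#  b7=1 t=3,i=6
  ..##.|#  b6=1 t=0,i=1
  ..#.#|#  b5=1 t=2,i=9
  ..#..|#  b4=1 t=2,i=6
  ...##|.  b3=0 t=0,i=0
  ...#.|.  b2=0 t=2,i=5
  ....#|.  b1=0 t=0,i=17
  .....|.  b0=0 t=0,i=15
  bits 01010011011011010110111111110000 = 1399681008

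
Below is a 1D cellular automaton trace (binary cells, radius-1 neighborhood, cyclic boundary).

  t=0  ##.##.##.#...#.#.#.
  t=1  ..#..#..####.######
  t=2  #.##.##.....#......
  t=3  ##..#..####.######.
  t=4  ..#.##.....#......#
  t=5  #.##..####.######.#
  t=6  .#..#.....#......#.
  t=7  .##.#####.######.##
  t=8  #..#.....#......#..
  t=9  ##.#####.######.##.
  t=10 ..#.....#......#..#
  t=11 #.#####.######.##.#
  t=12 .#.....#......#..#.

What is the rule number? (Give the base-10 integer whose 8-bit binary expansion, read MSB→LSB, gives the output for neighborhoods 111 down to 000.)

53

  nb ###: next=.  (t=1,i=9, bit7=0)
  nb ##.: next=.  (t=0,i=1, bit6=0)
  nb #.#: next=#  (t=0,i=2, bit5=1)
  nb #..: next=#  (t=0,i=10, bit4=1)
  nb .##: next=.  (t=0,i=0, bit3=0)
  nb .#.: next=#  (t=0,i=9, bit2=1)
  nb ..#: next=.  (t=0,i=12, bit1=0)
  nb ...: next=#  (t=0,i=11, bit0=1)
  bits 00110101 = 53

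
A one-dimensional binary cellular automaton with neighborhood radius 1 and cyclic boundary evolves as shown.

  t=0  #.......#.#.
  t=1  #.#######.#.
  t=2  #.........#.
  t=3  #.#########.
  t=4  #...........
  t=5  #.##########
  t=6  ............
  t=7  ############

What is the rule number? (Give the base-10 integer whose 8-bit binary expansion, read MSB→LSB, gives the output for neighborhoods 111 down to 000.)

7

  nb ###: next=.  (t=1,i=3, bit7=0)
  nb ##.: next=.  (t=1,i=8, bit6=0)
  nb #.#: next=.  (t=0,i=9, bit5=0)
  nb #..: next=.  (t=0,i=1, bit4=0)
  nb .##: next=.  (t=1,i=2, bit3=0)
  nb .#.: next=#  (t=0,i=0, bit2=1)
  nb ..#: next=#  (t=0,i=7, bit1=1)
  nb ...: next=#  (t=0,i=2, bit0=1)
  bits 00000111 = 7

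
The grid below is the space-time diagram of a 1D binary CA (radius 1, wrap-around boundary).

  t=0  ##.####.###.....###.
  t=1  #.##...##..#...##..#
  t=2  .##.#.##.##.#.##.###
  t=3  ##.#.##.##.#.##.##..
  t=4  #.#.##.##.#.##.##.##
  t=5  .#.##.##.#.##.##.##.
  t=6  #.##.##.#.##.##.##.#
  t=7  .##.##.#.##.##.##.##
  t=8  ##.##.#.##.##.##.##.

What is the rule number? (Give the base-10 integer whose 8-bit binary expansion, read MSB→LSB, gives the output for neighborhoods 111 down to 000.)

  ### -> .   bit 7 = 0  t=0,i=4
  ##. -> .   bit 6 = 0  t=0,i=1
  #.# -> #   bit 5 = 1  t=0,i=2
  #.. -> #   bit 4 = 1  t=0,i=11
  .## -> #   bit 3 = 1  t=0,i=0
  .#. -> .   bit 2 = 0  t=1,i=11
  ..# -> #   bit 1 = 1  t=0,i=15
  ... -> .   bit 0 = 0  t=0,i=12
  bits 00111010 = 58

58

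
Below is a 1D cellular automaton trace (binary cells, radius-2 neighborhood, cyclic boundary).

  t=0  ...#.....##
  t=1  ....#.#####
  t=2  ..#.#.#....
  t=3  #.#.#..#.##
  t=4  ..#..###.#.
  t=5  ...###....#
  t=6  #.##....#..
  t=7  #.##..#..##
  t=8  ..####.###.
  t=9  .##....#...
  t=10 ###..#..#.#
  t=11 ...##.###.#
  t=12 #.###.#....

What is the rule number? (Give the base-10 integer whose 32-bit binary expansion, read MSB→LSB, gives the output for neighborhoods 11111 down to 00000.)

  [31] ##### => .  t=1,i=8
  [30] ####. => .  t=1,i=9
  [29] ###.# => .  t=3,i=0
  [28] ###.. => .  t=1,i=10
  [27] ##.## => .  t=7,i=1
  [26] ##.#. => .  t=3,i=1
  [25] ##..# => #  t=7,i=4
  [24] ##... => .  t=0,i=0
  [23] #.### => #  t=1,i=6
  [22] #.##. => #  t=6,i=2
  [21] #.#.# => #  t=2,i=4
  [20] #.#.. => .  t=2,i=6
  [19] #..## => #  t=4,i=4
  [18] #..#. => #  t=3,i=6
  [17] #...# => .  t=0,i=1
  [16] #.... => .  t=0,i=5
  [15] .#### => .  t=1,i=7
  [14] .###. => .  t=3,i=10
  [13] .##.# => #  t=11,i=4
  [12] .##.. => #  t=0,i=10
  [11] .#.## => .  t=1,i=5
  [10] .#.#. => .  t=2,i=3
  [9] .#..# => #  t=3,i=5
  [8] .#... => #  t=0,i=4
  [7] ..### => #  t=4,i=5
  [6] ..##. => #  t=0,i=9
  [5] ..#.# => #  t=1,i=4
  [4] ..#.. => .  t=0,i=3
  [3] ...## => #  t=0,i=8
  [2] ...#. => .  t=0,i=2
  [1] ....# => #  t=0,i=7
  [0] ..... => #  t=0,i=6
  bits 00000010111011000011001111101011 = 49034219

49034219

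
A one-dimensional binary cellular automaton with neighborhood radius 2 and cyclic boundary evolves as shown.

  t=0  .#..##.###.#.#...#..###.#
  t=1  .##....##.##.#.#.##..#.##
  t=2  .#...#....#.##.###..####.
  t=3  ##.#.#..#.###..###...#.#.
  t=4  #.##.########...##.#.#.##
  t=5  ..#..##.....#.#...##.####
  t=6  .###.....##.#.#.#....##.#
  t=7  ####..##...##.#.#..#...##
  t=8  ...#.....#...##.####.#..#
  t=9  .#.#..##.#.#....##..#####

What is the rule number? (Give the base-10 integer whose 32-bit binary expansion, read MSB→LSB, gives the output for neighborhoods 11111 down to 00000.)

351717939

  [31] ##### => .  t=4,i=7
  [30] ####. => .  t=2,i=22
  [29] ###.# => .  t=0,i=9
  [28] ###.. => #  t=2,i=17
  [27] ##.## => .  t=0,i=6
  [26] ##.#. => #  t=0,i=10
  [25] ##..# => .  t=1,i=19
  [24] ##... => .  t=1,i=3
  [23] #.### => #  t=0,i=7
  [22] #.##. => #  t=1,i=1
  [21] #.#.# => #  t=0,i=11
  [20] #.#.. => #  t=0,i=1
  [19] #..## => .  t=0,i=3
  [18] #..#. => #  t=1,i=20
  [17] #...# => #  t=0,i=15
  [16] #.... => .  t=1,i=4
  [15] .#### => #  t=2,i=21
  [14] .###. => #  t=0,i=8
  [13] .##.# => .  t=0,i=5
  [12] .##.. => .  t=1,i=2
  [11] .#.## => #  t=1,i=16
  [10] .#.#. => .  t=0,i=0
  [9] .#..# => #  t=0,i=2
  [8] .#... => .  t=0,i=14
  [7] ..### => .  t=0,i=20
  [6] ..##. => .  t=0,i=4
  [5] ..#.# => #  t=1,i=21
  [4] ..#.. => #  t=0,i=17
  [3] ...## => .  t=1,i=6
  [2] ...#. => .  t=0,i=16
  [1] ....# => #  t=1,i=5
  [0] ..... => #  t=5,i=9
  bits 00010100111101101100101000110011 = 351717939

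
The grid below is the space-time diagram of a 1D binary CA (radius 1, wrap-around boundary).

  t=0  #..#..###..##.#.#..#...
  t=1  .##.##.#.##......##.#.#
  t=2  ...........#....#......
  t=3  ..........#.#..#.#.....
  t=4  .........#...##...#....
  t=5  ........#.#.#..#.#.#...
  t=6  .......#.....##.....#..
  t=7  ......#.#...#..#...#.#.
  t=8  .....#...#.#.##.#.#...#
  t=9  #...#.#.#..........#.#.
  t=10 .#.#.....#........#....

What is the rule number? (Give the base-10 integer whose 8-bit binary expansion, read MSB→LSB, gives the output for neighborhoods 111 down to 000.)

  nb ###: next=#  (t=0,i=7, bit7=1)
  nb ##.: next=.  (t=0,i=8, bit6=0)
  nb #.#: next=.  (t=0,i=13, bit5=0)
  nb #..: next=#  (t=0,i=1, bit4=1)
  nb .##: next=.  (t=0,i=6, bit3=0)
  nb .#.: next=.  (t=0,i=0, bit2=0)
  nb ..#: next=#  (t=0,i=2, bit1=1)
  nb ...: next=.  (t=0,i=21, bit0=0)
  bits 10010010 = 146

146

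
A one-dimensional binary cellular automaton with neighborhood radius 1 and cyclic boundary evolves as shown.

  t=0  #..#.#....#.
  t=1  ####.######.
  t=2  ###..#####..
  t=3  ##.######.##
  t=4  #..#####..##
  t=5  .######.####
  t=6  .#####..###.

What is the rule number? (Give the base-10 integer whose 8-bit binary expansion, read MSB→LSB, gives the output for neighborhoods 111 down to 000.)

  ### -> #   bit 7 = 1  t=1,i=1
  ##. -> .   bit 6 = 0  t=1,i=3
  #.# -> .   bit 5 = 0  t=0,i=4
  #.. -> #   bit 4 = 1  t=0,i=1
  .## -> #   bit 3 = 1  t=1,i=0
  .#. -> #   bit 2 = 1  t=0,i=0
  ..# -> #   bit 1 = 1  t=0,i=2
  ... -> #   bit 0 = 1  t=0,i=7
  bits 10011111 = 159

159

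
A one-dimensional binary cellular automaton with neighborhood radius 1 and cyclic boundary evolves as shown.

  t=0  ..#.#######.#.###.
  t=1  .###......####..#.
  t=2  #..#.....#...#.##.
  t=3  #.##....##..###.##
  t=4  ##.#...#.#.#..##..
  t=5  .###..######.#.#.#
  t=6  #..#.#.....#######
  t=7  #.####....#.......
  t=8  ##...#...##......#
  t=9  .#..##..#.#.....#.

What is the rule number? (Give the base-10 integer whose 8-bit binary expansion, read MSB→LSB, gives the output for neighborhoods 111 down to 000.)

102

  nb ###: next=.  (t=0,i=5, bit7=0)
  nb ##.: next=#  (t=0,i=10, bit6=1)
  nb #.#: next=#  (t=0,i=3, bit5=1)
  nb #..: next=.  (t=0,i=17, bit4=0)
  nb .##: next=.  (t=0,i=4, bit3=0)
  nb .#.: next=#  (t=0,i=2, bit2=1)
  nb ..#: next=#  (t=0,i=1, bit1=1)
  nb ...: next=.  (t=0,i=0, bit0=0)
  bits 01100110 = 102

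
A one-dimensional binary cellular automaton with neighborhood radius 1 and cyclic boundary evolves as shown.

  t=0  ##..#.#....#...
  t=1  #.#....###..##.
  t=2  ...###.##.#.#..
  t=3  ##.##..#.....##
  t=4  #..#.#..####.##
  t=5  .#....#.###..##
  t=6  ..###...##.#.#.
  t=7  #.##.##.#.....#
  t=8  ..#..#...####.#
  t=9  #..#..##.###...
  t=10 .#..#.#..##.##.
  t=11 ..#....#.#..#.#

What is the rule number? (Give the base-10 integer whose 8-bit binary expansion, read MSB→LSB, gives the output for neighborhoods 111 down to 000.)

153

  ###|#  b7=1 t=1,i=8
  ##.|.  b6=0 t=0,i=1
  #.#|.  b5=0 t=0,i=5
  #..|#  b4=1 t=0,i=2
  .##|#  b3=1 t=0,i=0
  .#.|.  b2=0 t=0,i=4
  ..#|.  b1=0 t=0,i=3
  ...|#  b0=1 t=0,i=8
  bits 10011001 = 153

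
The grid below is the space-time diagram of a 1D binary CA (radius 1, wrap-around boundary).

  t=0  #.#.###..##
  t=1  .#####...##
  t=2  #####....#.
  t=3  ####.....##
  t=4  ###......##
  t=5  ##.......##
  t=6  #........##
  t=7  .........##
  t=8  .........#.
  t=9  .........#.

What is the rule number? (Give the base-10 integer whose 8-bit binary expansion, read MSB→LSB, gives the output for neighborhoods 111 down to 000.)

172

  ### -> #   bit 7 = 1  t=0,i=5
  ##. -> .   bit 6 = 0  t=0,i=0
  #.# -> #   bit 5 = 1  t=0,i=1
  #.. -> .   bit 4 = 0  t=0,i=7
  .## -> #   bit 3 = 1  t=0,i=4
  .#. -> #   bit 2 = 1  t=0,i=2
  ..# -> .   bit 1 = 0  t=0,i=8
  ... -> .   bit 0 = 0  t=1,i=7
  bits 10101100 = 172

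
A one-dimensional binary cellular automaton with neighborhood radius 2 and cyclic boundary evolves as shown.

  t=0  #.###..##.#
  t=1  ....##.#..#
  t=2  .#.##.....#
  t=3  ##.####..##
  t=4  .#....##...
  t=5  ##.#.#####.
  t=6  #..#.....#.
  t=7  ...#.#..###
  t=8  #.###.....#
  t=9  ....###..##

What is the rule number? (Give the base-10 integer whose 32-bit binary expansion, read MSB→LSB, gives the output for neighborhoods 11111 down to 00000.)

  nb #####: next=.  (t=5,i=7, bit31=0)
  nb ####.: next=.  (t=3,i=0, bit30=0)
  nb ###.#: next=#  (t=3,i=1, bit29=1)
  nb ###..: next=#  (t=0,i=4, bit28=1)
  nb ##.##: next=.  (t=0,i=1, bit27=0)
  nb ##.#.: next=.  (t=1,i=6, bit26=0)
  nb ##..#: next=#  (t=0,i=5, bit25=1)
  nb ##...: next=#  (t=2,i=5, bit24=1)
  nb #.###: next=.  (t=0,i=2, bit23=0)
  nb #.##.: next=#  (t=0,i=10, bit22=1)
  nb #.#.#: next=#  (t=2,i=1, bit21=1)
  nb #.#..: next=.  (t=1,i=7, bit20=0)
  nb #..##: next=.  (t=0,i=6, bit19=0)
  nb #..#.: next=.  (t=1,i=9, bit18=0)
  nb #...#: next=.  (t=7,i=1, bit17=0)
  nb #....: next=#  (t=1,i=1, bit16=1)
  nb .####: next=.  (t=3,i=4, bit15=0)
  nb .###.: next=.  (t=0,i=3, bit14=0)
  nb .##.#: next=.  (t=0,i=0, bit13=0)
  nb .##..: next=#  (t=2,i=4, bit12=1)
  nb .#.##: next=.  (t=2,i=2, bit11=0)
  nb .#.#.: next=#  (t=2,i=0, bit10=1)
  nb .#..#: next=.  (t=1,i=8, bit9=0)
  nb .#...: next=.  (t=1,i=0, bit8=0)
  nb ..###: next=.  (t=3,i=9, bit7=0)
  nb ..##.: next=#  (t=0,i=7, bit6=1)
  nb ..#.#: next=#  (t=2,i=10, bit5=1)
  nb ..#..: next=#  (t=1,i=10, bit4=1)
  nb ...##: next=#  (t=1,i=3, bit3=1)
  nb ...#.: next=#  (t=2,i=9, bit2=1)
  nb ....#: next=.  (t=1,i=2, bit1=0)
  nb .....: next=.  (t=2,i=7, bit0=0)
  bits 00110011011000010001010001111100 = 862000252

862000252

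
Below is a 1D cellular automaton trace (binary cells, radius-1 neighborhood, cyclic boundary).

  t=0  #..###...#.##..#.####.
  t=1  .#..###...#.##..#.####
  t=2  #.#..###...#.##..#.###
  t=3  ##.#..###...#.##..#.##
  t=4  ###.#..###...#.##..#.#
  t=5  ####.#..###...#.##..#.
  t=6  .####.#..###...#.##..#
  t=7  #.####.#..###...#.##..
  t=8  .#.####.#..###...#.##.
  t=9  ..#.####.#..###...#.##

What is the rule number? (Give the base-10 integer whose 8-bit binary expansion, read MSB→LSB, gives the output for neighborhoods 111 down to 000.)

240

  ### -> #   bit 7 = 1  t=0,i=4
  ##. -> #   bit 6 = 1  t=0,i=5
  #.# -> #   bit 5 = 1  t=0,i=10
  #.. -> #   bit 4 = 1  t=0,i=1
  .## -> .   bit 3 = 0  t=0,i=3
  .#. -> .   bit 2 = 0  t=0,i=0
  ..# -> .   bit 1 = 0  t=0,i=2
  ... -> .   bit 0 = 0  t=0,i=7
  bits 11110000 = 240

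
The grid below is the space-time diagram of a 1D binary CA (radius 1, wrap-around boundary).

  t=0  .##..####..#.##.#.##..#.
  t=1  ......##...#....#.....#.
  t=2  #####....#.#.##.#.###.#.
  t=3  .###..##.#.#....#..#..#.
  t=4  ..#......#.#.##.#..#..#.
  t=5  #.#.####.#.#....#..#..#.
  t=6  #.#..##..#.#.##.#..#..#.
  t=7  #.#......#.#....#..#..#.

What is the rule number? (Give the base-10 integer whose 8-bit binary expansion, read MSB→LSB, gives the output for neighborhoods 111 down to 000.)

  [7] ### => #  t=0,i=6
  [6] ##. => .  t=0,i=2
  [5] #.# => .  t=0,i=12
  [4] #.. => .  t=0,i=3
  [3] .## => .  t=0,i=1
  [2] .#. => #  t=0,i=11
  [1] ..# => .  t=0,i=0
  [0] ... => #  t=1,i=0
  bits 10000101 = 133

133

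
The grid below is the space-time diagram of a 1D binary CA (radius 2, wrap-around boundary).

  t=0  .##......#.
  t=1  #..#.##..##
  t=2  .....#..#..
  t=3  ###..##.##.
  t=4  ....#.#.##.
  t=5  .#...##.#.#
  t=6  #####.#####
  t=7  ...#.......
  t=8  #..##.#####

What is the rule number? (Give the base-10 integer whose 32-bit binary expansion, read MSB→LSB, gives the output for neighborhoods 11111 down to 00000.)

1165633305

  [31] ##### => .  t=6,i=0
  [30] ####. => #  t=6,i=3
  [29] ###.# => .  t=6,i=4
  [28] ###.. => .  t=1,i=0
  [27] ##.## => .  t=3,i=7
  [26] ##.#. => #  t=5,i=7
  [25] ##..# => .  t=1,i=1
  [24] ##... => #  t=0,i=3
  [23] #.### => .  t=3,i=0
  [22] #.##. => #  t=1,i=5
  [21] #.#.# => #  t=4,i=6
  [20] #.#.. => #  t=5,i=1
  [19] #..## => #  t=0,i=0
  [18] #..#. => .  t=1,i=2
  [17] #...# => #  t=5,i=3
  [16] #.... => .  t=0,i=4
  [15] .#### => .  t=6,i=7
  [14] .###. => .  t=1,i=10
  [13] .##.# => #  t=3,i=6
  [12] .##.. => .  t=0,i=2
  [11] .#.## => .  t=1,i=4
  [10] .#.#. => #  t=4,i=5
  [9] .#..# => #  t=0,i=10
  [8] .#... => #  t=2,i=9
  [7] ..### => .  t=1,i=9
  [6] ..##. => .  t=0,i=1
  [5] ..#.# => .  t=1,i=3
  [4] ..#.. => #  t=0,i=9
  [3] ...## => #  t=5,i=4
  [2] ...#. => .  t=0,i=8
  [1] ....# => .  t=0,i=7
  [0] ..... => #  t=0,i=5
  bits 01000101011110100010011100011001 = 1165633305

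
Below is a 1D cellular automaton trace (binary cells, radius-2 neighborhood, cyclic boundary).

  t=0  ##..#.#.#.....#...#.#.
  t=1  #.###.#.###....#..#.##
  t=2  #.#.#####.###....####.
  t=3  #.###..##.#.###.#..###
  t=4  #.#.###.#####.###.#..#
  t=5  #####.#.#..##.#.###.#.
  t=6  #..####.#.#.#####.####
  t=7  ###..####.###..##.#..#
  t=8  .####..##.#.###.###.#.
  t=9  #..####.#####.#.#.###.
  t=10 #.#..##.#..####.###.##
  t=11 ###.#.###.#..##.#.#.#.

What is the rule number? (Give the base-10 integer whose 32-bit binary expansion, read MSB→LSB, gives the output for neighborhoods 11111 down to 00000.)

  ##### -> .   bit 31 = 0  t=2,i=6
  ####. -> #   bit 30 = 1  t=2,i=7
  ###.# -> #   bit 29 = 1  t=1,i=0
  ###.. -> #   bit 28 = 1  t=1,i=10
  ##.## -> .   bit 27 = 0  t=1,i=1
  ##.#. -> #   bit 26 = 1  t=1,i=5
  ##..# -> #   bit 25 = 1  t=0,i=2
  ##... -> #   bit 24 = 1  t=1,i=11
  #.### -> #   bit 23 = 1  t=1,i=2
  #.##. -> #   bit 22 = 1  t=0,i=0
  #.#.# -> #   bit 21 = 1  t=0,i=6
  #.#.. -> #   bit 20 = 1  t=0,i=8
  #..## -> #   bit 19 = 1  t=3,i=6
  #..#. -> #   bit 18 = 1  t=0,i=3
  #...# -> .   bit 17 = 0  t=0,i=16
  #.... -> #   bit 16 = 1  t=0,i=10
  .#### -> .   bit 15 = 0  t=2,i=5
  .###. -> .   bit 14 = 0  t=1,i=3
  .##.# -> #   bit 13 = 1  t=3,i=8
  .##.. -> .   bit 12 = 0  t=0,i=1
  .#.## -> #   bit 11 = 1  t=0,i=21
  .#.#. -> .   bit 10 = 0  t=0,i=5
  .#..# -> .   bit 9 = 0  t=1,i=16
  .#... -> #   bit 8 = 1  t=0,i=9
  ..### -> .   bit 7 = 0  t=2,i=17
  ..##. -> .   bit 6 = 0  t=3,i=7
  ..#.# -> #   bit 5 = 1  t=0,i=4
  ..#.. -> .   bit 4 = 0  t=0,i=14
  ...## -> #   bit 3 = 1  t=2,i=16
  ...#. -> .   bit 2 = 0  t=0,i=13
  ....# -> .   bit 1 = 0  t=0,i=12
  ..... -> .   bit 0 = 0  t=0,i=11
  bits 01110111111111010010100100101000 = 2013079848

2013079848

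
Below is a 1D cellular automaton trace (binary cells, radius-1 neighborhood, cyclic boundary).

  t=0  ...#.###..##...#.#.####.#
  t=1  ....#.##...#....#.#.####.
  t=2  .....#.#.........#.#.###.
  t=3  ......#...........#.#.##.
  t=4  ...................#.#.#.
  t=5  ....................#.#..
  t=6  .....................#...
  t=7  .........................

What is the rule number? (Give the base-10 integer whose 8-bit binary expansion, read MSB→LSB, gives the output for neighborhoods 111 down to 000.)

  ###|#  b7=1 t=0,i=6
  ##.|#  b6=1 t=0,i=7
  #.#|#  b5=1 t=0,i=4
  #..|.  b4=0 t=0,i=0
  .##|.  b3=0 t=0,i=5
  .#.|.  b2=0 t=0,i=3
  ..#|.  b1=0 t=0,i=2
  ...|.  b0=0 t=0,i=1
  bits 11100000 = 224

224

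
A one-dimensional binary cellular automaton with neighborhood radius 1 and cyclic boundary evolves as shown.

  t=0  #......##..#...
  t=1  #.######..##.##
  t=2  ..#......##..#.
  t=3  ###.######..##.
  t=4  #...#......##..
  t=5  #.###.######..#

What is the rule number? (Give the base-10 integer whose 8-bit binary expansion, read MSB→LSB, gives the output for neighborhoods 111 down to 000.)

  [7] ### => .  t=1,i=3
  [6] ##. => .  t=0,i=8
  [5] #.# => .  t=1,i=1
  [4] #.. => .  t=0,i=1
  [3] .## => #  t=0,i=7
  [2] .#. => #  t=0,i=0
  [1] ..# => #  t=0,i=6
  [0] ... => #  t=0,i=2
  bits 00001111 = 15

15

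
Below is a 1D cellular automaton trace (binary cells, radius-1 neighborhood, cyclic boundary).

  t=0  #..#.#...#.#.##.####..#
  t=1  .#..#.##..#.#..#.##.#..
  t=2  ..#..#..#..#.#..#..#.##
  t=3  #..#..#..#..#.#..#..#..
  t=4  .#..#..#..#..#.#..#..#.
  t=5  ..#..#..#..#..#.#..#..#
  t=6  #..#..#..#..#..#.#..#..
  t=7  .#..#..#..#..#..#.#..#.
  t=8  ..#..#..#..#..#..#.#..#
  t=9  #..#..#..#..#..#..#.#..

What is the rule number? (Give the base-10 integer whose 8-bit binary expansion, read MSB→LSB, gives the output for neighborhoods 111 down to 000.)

177

  ###|#  b7=1 t=0,i=17
  ##.|.  b6=0 t=0,i=0
  #.#|#  b5=1 t=0,i=4
  #..|#  b4=1 t=0,i=1
  .##|.  b3=0 t=0,i=13
  .#.|.  b2=0 t=0,i=3
  ..#|.  b1=0 t=0,i=2
  ...|#  b0=1 t=0,i=7
  bits 10110001 = 177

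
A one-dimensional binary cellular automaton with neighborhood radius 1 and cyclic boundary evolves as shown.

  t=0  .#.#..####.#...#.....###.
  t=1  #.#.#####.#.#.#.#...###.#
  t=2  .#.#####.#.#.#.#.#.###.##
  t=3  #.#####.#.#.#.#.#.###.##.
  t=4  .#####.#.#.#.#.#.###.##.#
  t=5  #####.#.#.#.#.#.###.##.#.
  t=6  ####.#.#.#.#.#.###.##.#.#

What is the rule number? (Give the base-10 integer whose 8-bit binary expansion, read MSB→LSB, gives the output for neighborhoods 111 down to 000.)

186

  nb ###: next=#  (t=0,i=7, bit7=1)
  nb ##.: next=.  (t=0,i=9, bit6=0)
  nb #.#: next=#  (t=0,i=2, bit5=1)
  nb #..: next=#  (t=0,i=4, bit4=1)
  nb .##: next=#  (t=0,i=6, bit3=1)
  nb .#.: next=.  (t=0,i=1, bit2=0)
  nb ..#: next=#  (t=0,i=0, bit1=1)
  nb ...: next=.  (t=0,i=13, bit0=0)
  bits 10111010 = 186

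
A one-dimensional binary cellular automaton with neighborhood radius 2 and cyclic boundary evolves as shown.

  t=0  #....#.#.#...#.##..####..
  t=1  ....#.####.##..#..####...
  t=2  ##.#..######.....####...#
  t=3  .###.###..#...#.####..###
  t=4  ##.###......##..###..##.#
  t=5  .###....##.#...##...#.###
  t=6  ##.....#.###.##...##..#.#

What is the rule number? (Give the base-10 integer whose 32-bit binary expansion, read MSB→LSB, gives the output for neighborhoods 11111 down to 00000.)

  [31] ##### => .  t=2,i=8
  [30] ####. => #  t=0,i=21
  [29] ###.# => #  t=1,i=9
  [28] ###.. => .  t=0,i=22
  [27] ##.## => #  t=1,i=10
  [26] ##.#. => #  t=2,i=2
  [25] ##..# => .  t=0,i=17
  [24] ##... => .  t=1,i=22
  [23] #.### => #  t=1,i=6
  [22] #.##. => #  t=0,i=15
  [21] #.#.# => #  t=0,i=7
  [20] #.#.. => #  t=0,i=9
  [19] #..## => #  t=0,i=18
  [18] #..#. => .  t=0,i=24
  [17] #...# => #  t=0,i=11
  [16] #.... => .  t=0,i=2
  [15] .#### => #  t=0,i=20
  [14] .###. => .  t=2,i=0
  [13] .##.# => #  t=4,i=22
  [12] .##.. => .  t=0,i=16
  [11] .#.## => .  t=0,i=14
  [10] .#.#. => #  t=0,i=6
  [9] .#..# => .  t=1,i=16
  [8] .#... => .  t=0,i=1
  [7] ..### => #  t=0,i=19
  [6] ..##. => .  t=4,i=12
  [5] ..#.# => .  t=0,i=5
  [4] ..#.. => .  t=0,i=0
  [3] ...## => #  t=2,i=16
  [2] ...#. => #  t=0,i=4
  [1] ....# => .  t=0,i=3
  [0] ..... => #  t=1,i=0
  bits 01101100111110101010010010001101 = 1828365453

1828365453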